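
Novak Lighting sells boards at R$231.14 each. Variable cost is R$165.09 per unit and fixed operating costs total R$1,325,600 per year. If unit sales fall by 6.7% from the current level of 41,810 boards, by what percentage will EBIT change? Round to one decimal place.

At 41,810 units, contribution = 41,810 × R$66.05 = R$2,761,550.50.
EBIT = R$2,761,550.50 − R$1,325,600 = R$1,435,950.50.
Degree of operating leverage = R$2,761,550.50 / R$1,435,950.50 = 1.9232.
So EBIT moves 1.9232 × (-6.7%) = -12.9%.

-12.9%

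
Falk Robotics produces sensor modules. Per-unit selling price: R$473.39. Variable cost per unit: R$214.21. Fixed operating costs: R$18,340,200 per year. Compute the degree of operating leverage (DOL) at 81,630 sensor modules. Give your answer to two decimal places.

Contribution at this volume is 81,630 × R$259.18 = R$21,156,863.40.
EBIT = R$21,156,863.40 − R$18,340,200 = R$2,816,663.40.
DOL = contribution ÷ EBIT = R$21,156,863.40 ÷ R$2,816,663.40 = 7.5113.

7.51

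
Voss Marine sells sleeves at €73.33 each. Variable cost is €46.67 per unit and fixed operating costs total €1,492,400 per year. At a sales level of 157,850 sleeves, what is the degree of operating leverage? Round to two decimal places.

Total contribution margin = 157,850 × €26.66 = €4,208,281.00.
EBIT = €4,208,281.00 − €1,492,400 = €2,715,881.00.
So DOL = total CM / EBIT = €4,208,281.00 / €2,715,881.00 = 1.5495.

1.55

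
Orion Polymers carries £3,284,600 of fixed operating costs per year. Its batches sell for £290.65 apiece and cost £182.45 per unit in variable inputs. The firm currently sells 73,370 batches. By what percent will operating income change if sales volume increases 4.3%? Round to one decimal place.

+7.3%

At 73,370 units, contribution = 73,370 × £108.20 = £7,938,634.00.
EBIT = £7,938,634.00 − £3,284,600 = £4,654,034.00.
So DOL = total CM / EBIT = £7,938,634.00 / £4,654,034.00 = 1.7058.
So EBIT moves 1.7058 × (+4.3%) = +7.3%.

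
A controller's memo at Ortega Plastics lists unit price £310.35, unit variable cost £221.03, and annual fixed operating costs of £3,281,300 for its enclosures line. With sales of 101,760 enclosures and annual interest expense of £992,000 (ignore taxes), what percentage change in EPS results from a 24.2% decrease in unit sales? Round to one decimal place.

-45.7%

At 101,760 units, contribution = 101,760 × £89.32 = £9,089,203.20.
Subtracting fixed costs: EBIT = £9,089,203.20 − £3,281,300 = £5,807,903.20.
After interest of £992,000.00, pre-tax earnings = £4,815,903.20.
Degree of combined leverage = contribution ÷ (EBIT − I) = £9,089,203.20 ÷ £4,815,903.20 = 1.8873.
%ΔEPS = DCL × %ΔSales = 1.8873 × -24.2% = -45.7%.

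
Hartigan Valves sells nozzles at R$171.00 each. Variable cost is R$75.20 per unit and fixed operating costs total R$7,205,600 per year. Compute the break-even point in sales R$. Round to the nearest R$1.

R$12,861,770

CM per unit = R$171.00 − R$75.20 = R$95.80; CM ratio = R$95.80 / R$171.00 = 0.5602.
Break-even sales = FC ÷ CM ratio = R$7,205,600 × R$171.00 / R$95.80 = R$12,861,770.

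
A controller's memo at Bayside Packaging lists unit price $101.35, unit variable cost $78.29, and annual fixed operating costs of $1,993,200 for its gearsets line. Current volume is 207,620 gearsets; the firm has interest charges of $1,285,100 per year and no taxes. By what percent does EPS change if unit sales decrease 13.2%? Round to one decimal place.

Contribution at this volume is 207,620 × $23.06 = $4,787,717.20.
Operating income = contribution − fixed costs = $4,787,717.20 − $1,993,200 = $2,794,517.20.
Interest = $1,285,100.00, so EBIT − I = $1,509,417.20.
Degree of combined leverage = contribution ÷ (EBIT − I) = $4,787,717.20 ÷ $1,509,417.20 = 3.1719.
%ΔEPS = DCL × %ΔSales = 3.1719 × -13.2% = -41.9%.

-41.9%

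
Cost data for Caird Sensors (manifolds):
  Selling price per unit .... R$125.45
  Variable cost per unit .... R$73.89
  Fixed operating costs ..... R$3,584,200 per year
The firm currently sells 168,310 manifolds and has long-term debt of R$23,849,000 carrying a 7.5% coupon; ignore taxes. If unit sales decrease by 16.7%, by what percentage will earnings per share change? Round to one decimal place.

-43.8%

Total contribution margin = 168,310 × R$51.56 = R$8,678,063.60.
Subtracting fixed costs: EBIT = R$8,678,063.60 − R$3,584,200 = R$5,093,863.60.
After interest of R$1,788,675.00, pre-tax earnings = R$3,305,188.60.
Degree of combined leverage = contribution ÷ (EBIT − I) = R$8,678,063.60 ÷ R$3,305,188.60 = 2.6256.
%ΔEPS = DCL × %ΔSales = 2.6256 × -16.7% = -43.8%.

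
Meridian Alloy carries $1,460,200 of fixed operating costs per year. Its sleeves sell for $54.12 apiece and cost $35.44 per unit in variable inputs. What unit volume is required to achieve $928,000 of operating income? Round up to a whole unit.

127,848 sleeves

Unit CM = price − variable cost = $54.12 − $35.44 = $18.68.
Units = (FC + target) / CM = ($1,460,200 + $928,000) / $18.68 = 127,847.97, so 127,848 sleeves.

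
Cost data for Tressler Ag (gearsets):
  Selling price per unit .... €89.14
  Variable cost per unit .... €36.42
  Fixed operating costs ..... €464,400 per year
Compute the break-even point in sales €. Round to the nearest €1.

CM per unit = €89.14 − €36.42 = €52.72; CM ratio = €52.72 / €89.14 = 0.5914.
Break-even sales = FC ÷ CM ratio = €464,400 × €89.14 / €52.72 = €785,217.

€785,217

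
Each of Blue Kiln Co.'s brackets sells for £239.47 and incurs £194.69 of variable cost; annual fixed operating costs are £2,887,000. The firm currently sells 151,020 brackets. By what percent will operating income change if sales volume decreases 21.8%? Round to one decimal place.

Total contribution margin = 151,020 × £44.78 = £6,762,675.60.
Subtracting fixed costs: EBIT = £6,762,675.60 − £2,887,000 = £3,875,675.60.
Degree of operating leverage = £6,762,675.60 / £3,875,675.60 = 1.7449.
Operating income changes by 1.7449 × -21.8% = -38.0%.

-38.0%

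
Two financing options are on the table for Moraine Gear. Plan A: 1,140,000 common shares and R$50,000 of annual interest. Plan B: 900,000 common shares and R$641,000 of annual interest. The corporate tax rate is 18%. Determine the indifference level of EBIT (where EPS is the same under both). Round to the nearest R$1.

R$2,857,250

At indifference, (EBIT − 50,000)(1 − t)/1,140,000 = (EBIT − 641,000)(1 − t)/900,000.
Cancelling (1 − t) and cross-multiplying: 900,000·(EBIT − 50,000) = 1,140,000·(EBIT − 641,000).
Solving, EBIT = (641,000·1,140,000 − 50,000·900,000) / (1,140,000 − 900,000) = 685,740,000,000 / 240,000 = 2,857,250.00.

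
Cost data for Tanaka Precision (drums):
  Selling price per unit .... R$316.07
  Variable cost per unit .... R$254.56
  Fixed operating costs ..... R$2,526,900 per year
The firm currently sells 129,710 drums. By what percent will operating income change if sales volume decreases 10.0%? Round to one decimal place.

-14.6%

Total contribution margin = 129,710 × R$61.51 = R$7,978,462.10.
Subtracting fixed costs: EBIT = R$7,978,462.10 − R$2,526,900 = R$5,451,562.10.
So DOL = total CM / EBIT = R$7,978,462.10 / R$5,451,562.10 = 1.4635.
Operating income changes by 1.4635 × -10.0% = -14.6%.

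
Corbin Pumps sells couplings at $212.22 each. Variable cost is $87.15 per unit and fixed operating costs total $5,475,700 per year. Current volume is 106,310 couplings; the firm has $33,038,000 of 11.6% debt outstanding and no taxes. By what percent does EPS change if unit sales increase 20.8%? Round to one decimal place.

+69.3%

At 106,310 units, contribution = 106,310 × $125.07 = $13,296,191.70.
EBIT = $13,296,191.70 − $5,475,700 = $7,820,491.70.
After interest of $3,832,408.00, pre-tax earnings = $3,988,083.70.
DCL = total CM / (EBIT − I) = $13,296,191.70 / $3,988,083.70 = 3.3340.
EPS therefore changes by 3.3340 × (+20.8%) = +69.3%.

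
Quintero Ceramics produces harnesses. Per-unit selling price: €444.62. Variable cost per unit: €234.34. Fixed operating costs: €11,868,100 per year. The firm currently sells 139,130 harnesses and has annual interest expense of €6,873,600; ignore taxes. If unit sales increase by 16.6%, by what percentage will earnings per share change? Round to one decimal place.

Contribution at this volume is 139,130 × €210.28 = €29,256,256.40.
EBIT = €29,256,256.40 − €11,868,100 = €17,388,156.40.
After interest of €6,873,600.00, pre-tax earnings = €10,514,556.40.
DCL = total CM / (EBIT − I) = €29,256,256.40 / €10,514,556.40 = 2.7825.
EPS therefore changes by 2.7825 × (+16.6%) = +46.2%.

+46.2%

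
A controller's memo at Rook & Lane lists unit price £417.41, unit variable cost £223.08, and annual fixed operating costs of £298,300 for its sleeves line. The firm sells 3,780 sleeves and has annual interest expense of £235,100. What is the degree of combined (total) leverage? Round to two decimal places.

Contribution at this volume is 3,780 × £194.33 = £734,567.40.
Subtracting fixed costs: EBIT = £734,567.40 − £298,300 = £436,267.40. Interest = £235,100.00.
DOL = £734,567.40 ÷ £436,267.40 = 1.6838; DFL = £436,267.40 ÷ £201,167.40 = 2.1687.
DCL = DOL × DFL = 1.6838 × 2.1687 = 3.6517.

3.65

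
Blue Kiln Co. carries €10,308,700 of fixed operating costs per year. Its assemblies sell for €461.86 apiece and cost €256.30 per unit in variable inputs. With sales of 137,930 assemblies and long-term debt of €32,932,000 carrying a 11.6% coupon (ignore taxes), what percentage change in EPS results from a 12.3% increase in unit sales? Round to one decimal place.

+24.5%

Total contribution margin = 137,930 × €205.56 = €28,352,890.80.
Subtracting fixed costs: EBIT = €28,352,890.80 − €10,308,700 = €18,044,190.80.
After interest of €3,820,112.00, pre-tax earnings = €14,224,078.80.
Degree of combined leverage = contribution ÷ (EBIT − I) = €28,352,890.80 ÷ €14,224,078.80 = 1.9933.
EPS therefore changes by 1.9933 × (+12.3%) = +24.5%.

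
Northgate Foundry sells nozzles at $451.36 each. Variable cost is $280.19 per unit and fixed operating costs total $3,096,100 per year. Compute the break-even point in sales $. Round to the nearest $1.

$8,164,139

Contribution margin per unit = $451.36 − $280.19 = $171.17, a CM ratio of $171.17 ÷ $451.36 = 0.3792.
Break-even revenue = fixed costs × price ÷ CM = $3,096,100 × $451.36 ÷ $171.17 = $8,164,139.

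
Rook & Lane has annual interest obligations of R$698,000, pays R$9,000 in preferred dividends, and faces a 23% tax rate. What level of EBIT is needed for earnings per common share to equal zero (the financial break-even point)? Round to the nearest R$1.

Grossing the preferred dividend up to pre-tax terms: R$9,000 / (1 − 0.23) = R$11,688.31.
EPS = 0 when EBIT covers interest plus the pre-tax preferred burden: R$698,000 + R$11,688.31 = R$709,688.31.

R$709,688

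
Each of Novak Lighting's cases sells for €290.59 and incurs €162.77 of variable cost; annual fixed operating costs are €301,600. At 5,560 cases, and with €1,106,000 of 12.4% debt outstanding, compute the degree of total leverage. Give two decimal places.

Total contribution margin = 5,560 × €127.82 = €710,679.20.
Subtracting fixed costs: EBIT = €710,679.20 − €301,600 = €409,079.20. Interest = €137,144.00.
DOL = €710,679.20 ÷ €409,079.20 = 1.7373; DFL = €409,079.20 ÷ €271,935.20 = 1.5043.
DCL = DOL × DFL = 1.7373 × 1.5043 = 2.6134.

2.61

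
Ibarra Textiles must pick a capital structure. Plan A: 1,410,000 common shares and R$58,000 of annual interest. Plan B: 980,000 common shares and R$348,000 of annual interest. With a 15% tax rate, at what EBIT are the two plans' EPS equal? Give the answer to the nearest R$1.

R$1,008,930

Set EPS_A = EPS_B: (EBIT − R$58,000)(1 − 0.15) ÷ 1,410,000 = (EBIT − R$348,000)(1 − 0.15) ÷ 980,000.
The (1 − t) factor cancels: (EBIT − 58,000) × 980,000 = (EBIT − 348,000) × 1,410,000.
Solving, EBIT = (348,000·1,410,000 − 58,000·980,000) / (1,410,000 − 980,000) = 433,840,000,000 / 430,000 = 1,008,930.23.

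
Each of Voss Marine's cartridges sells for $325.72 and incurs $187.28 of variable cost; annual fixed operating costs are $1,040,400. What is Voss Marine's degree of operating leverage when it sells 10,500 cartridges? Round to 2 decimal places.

At 10,500 units, contribution = 10,500 × $138.44 = $1,453,620.00.
EBIT = $1,453,620.00 − $1,040,400 = $413,220.00.
DOL = contribution ÷ EBIT = $1,453,620.00 ÷ $413,220.00 = 3.5178.

3.52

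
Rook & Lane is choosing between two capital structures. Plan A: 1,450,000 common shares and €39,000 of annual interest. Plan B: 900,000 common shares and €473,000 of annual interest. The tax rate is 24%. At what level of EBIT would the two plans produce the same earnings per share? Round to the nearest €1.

€1,183,182

Set EPS_A = EPS_B: (EBIT − €39,000)(1 − 0.24) ÷ 1,450,000 = (EBIT − €473,000)(1 − 0.24) ÷ 900,000.
Cancelling (1 − t) and cross-multiplying: 900,000·(EBIT − 39,000) = 1,450,000·(EBIT − 473,000).
EBIT × (1,450,000 − 900,000) = 473,000 × 1,450,000 − 39,000 × 900,000 = 650,750,000,000, so EBIT = 650,750,000,000 ÷ 550,000 = 1,183,181.82.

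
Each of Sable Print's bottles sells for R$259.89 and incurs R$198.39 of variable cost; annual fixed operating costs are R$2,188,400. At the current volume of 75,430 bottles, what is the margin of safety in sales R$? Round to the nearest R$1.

Unit CM = price − variable cost = R$259.89 − R$198.39 = R$61.50. Break-even units = R$2,188,400 ÷ R$61.50 = 35,583.74; break-even revenue = 35,583.74 × R$259.89 = R$9,247,858.15.
Actual sales revenue = 75,430 × R$259.89 = R$19,603,502.70.
Margin of safety = R$19,603,502.70 − R$9,247,858.15 = R$10,355,645.

R$10,355,645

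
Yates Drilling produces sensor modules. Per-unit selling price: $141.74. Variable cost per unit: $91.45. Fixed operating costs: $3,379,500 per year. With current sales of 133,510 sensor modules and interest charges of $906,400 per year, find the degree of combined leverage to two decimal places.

Contribution at this volume is 133,510 × $50.29 = $6,714,217.90.
Subtracting fixed costs: EBIT = $6,714,217.90 − $3,379,500 = $3,334,717.90. Interest = $906,400.00, so EBIT − I = $2,428,317.90.
Degree of total leverage = total CM / (EBIT − interest) = $6,714,217.90 / $2,428,317.90 = 2.7650.

2.76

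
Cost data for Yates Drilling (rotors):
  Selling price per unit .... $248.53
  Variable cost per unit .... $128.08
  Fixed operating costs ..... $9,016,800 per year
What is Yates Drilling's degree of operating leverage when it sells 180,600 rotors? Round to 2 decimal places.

At 180,600 units, contribution = 180,600 × $120.45 = $21,753,270.00.
Subtracting fixed costs: EBIT = $21,753,270.00 − $9,016,800 = $12,736,470.00.
Degree of operating leverage = $21,753,270.00 / $12,736,470.00 = 1.7080.

1.71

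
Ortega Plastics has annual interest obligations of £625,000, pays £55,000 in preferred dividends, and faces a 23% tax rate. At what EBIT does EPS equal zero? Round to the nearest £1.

£696,429

Preferred dividends are paid after tax, so their pre-tax equivalent is £55,000 ÷ (1 − 0.23) = £71,428.57.
Financial break-even EBIT = interest + D_p ÷ (1 − t) = £625,000 + £71,428.57 = £696,428.57.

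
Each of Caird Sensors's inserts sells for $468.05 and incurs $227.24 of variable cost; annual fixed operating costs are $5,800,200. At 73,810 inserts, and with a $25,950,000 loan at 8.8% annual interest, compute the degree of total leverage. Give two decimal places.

1.83

Contribution at this volume is 73,810 × $240.81 = $17,774,186.10.
EBIT = $17,774,186.10 − $5,800,200 = $11,973,986.10. Interest = $2,283,600.00.
DOL = $17,774,186.10 ÷ $11,973,986.10 = 1.4844; DFL = $11,973,986.10 ÷ $9,690,386.10 = 1.2357.
Combined leverage = 1.4844 × 1.2357 = 1.8343.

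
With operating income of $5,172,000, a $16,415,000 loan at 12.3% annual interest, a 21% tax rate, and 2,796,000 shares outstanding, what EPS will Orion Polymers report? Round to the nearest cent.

Pre-tax income = $5,172,000 − $2,019,045.00 = $3,152,955.00.
After tax at 21%: net income = $3,152,955.00 × 0.79 = $2,490,834.45.
Per share: $2,490,834.45 / 2,796,000 shares = $0.89.

$0.89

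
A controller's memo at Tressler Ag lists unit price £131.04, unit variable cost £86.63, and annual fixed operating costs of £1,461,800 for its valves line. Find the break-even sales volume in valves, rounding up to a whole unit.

Contribution margin per unit = £131.04 − £86.63 = £44.41.
Break-even Q = £1,461,800 / £44.41 = 32,916.01 → 32,917 valves.

32,917 valves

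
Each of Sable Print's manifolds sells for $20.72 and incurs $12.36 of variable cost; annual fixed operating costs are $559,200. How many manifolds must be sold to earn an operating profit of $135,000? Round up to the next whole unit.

Each unit contributes $20.72 − $12.36 = $8.36.
Need Q such that Q × $8.36 − $559,200 = $135,000, i.e. Q = $694,200 / $8.36 = 83,038.28 → 83,039.

83,039 manifolds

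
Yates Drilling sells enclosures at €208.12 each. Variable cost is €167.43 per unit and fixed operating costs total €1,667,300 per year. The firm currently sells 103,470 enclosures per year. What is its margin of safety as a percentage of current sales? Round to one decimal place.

60.4%

Each unit contributes €208.12 − €167.43 = €40.69. Break-even units = €1,667,300 ÷ €40.69 = 40,975.67; break-even revenue = 40,975.67 × €208.12 = €8,527,856.38.
Actual sales revenue = 103,470 × €208.12 = €21,534,176.40.
Margin of safety = (€21,534,176.40 − €8,527,856.38) ÷ €21,534,176.40 = 60.4%.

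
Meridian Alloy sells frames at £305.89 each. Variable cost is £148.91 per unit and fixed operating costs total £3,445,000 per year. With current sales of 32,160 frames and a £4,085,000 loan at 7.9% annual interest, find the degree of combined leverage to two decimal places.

Total contribution margin = 32,160 × £156.98 = £5,048,476.80.
EBIT = £5,048,476.80 − £3,445,000 = £1,603,476.80. Interest = £322,715.00.
DOL = £5,048,476.80 ÷ £1,603,476.80 = 3.1485; DFL = £1,603,476.80 ÷ £1,280,761.80 = 1.2520.
DCL = DOL × DFL = 3.1485 × 1.2520 = 3.9419.

3.94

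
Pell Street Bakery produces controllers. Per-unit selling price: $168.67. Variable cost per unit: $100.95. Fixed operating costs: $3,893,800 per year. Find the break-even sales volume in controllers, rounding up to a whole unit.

57,499 controllers

Unit CM = price − variable cost = $168.67 − $100.95 = $67.72.
Units to break even: $3,893,800 ÷ $67.72 = 57,498.52, rounded up to 57,499.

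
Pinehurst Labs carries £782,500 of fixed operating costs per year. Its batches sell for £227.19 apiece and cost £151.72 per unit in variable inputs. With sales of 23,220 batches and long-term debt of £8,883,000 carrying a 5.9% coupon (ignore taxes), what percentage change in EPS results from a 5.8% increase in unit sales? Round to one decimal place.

+22.8%

Total contribution margin = 23,220 × £75.47 = £1,752,413.40.
Operating income = contribution − fixed costs = £1,752,413.40 − £782,500 = £969,913.40.
Interest = £524,097.00, so EBIT − I = £445,816.40.
Degree of combined leverage = contribution ÷ (EBIT − I) = £1,752,413.40 ÷ £445,816.40 = 3.9308.
%ΔEPS = DCL × %ΔSales = 3.9308 × +5.8% = +22.8%.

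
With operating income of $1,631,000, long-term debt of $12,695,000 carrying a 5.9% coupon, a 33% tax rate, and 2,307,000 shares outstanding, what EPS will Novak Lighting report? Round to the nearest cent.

$0.26

Pre-tax income = $1,631,000 − $749,005.00 = $881,995.00.
After tax at 33%: net income = $881,995.00 × 0.67 = $590,936.65.
Per share: $590,936.65 / 2,307,000 shares = $0.26.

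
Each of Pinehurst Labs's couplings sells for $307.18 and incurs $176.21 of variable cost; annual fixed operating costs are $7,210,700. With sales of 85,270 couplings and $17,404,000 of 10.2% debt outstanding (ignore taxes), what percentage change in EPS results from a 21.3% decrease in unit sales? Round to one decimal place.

-109.0%

Total contribution margin = 85,270 × $130.97 = $11,167,811.90.
Subtracting fixed costs: EBIT = $11,167,811.90 − $7,210,700 = $3,957,111.90.
Interest = $1,775,208.00, so EBIT − I = $2,181,903.90.
DCL = total CM / (EBIT − I) = $11,167,811.90 / $2,181,903.90 = 5.1184.
EPS therefore changes by 5.1184 × (-21.3%) = -109.0%.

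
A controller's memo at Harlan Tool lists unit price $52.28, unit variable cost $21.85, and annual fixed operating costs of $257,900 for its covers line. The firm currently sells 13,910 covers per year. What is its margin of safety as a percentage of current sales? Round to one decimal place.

Each unit contributes $52.28 − $21.85 = $30.43. Break-even units = $257,900 ÷ $30.43 = 8,475.19; break-even revenue = 8,475.19 × $52.28 = $443,082.88.
Current sales = 13,910 × $52.28 = $727,214.80.
Margin of safety = ($727,214.80 − $443,082.88) ÷ $727,214.80 = 39.1%.

39.1%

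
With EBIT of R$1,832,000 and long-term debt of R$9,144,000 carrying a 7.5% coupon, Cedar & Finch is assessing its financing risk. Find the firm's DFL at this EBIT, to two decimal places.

1.60

Interest = R$685,800.00.
Degree of financial leverage = EBIT / (EBIT − interest) = R$1,832,000 / R$1,146,200.00 = 1.5983.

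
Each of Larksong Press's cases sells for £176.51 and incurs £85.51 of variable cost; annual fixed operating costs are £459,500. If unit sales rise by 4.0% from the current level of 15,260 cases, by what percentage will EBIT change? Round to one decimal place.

Contribution at this volume is 15,260 × £91.00 = £1,388,660.00.
Subtracting fixed costs: EBIT = £1,388,660.00 − £459,500 = £929,160.00.
DOL = contribution ÷ EBIT = £1,388,660.00 ÷ £929,160.00 = 1.4945.
%ΔEBIT = DOL × %ΔSales = 1.4945 × +4.0% = +6.0%.

+6.0%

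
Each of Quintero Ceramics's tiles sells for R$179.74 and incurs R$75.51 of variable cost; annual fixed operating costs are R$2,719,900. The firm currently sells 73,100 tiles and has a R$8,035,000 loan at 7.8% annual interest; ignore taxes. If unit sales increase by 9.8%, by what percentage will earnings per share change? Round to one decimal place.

At 73,100 units, contribution = 73,100 × R$104.23 = R$7,619,213.00.
EBIT = R$7,619,213.00 − R$2,719,900 = R$4,899,313.00.
Interest = R$626,730.00, so EBIT − I = R$4,272,583.00.
DCL = total CM / (EBIT − I) = R$7,619,213.00 / R$4,272,583.00 = 1.7833.
%ΔEPS = DCL × %ΔSales = 1.7833 × +9.8% = +17.5%.

+17.5%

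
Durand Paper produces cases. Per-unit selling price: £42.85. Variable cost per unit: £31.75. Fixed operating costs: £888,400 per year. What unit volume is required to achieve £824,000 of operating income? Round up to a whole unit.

Contribution margin per unit = £42.85 − £31.75 = £11.10.
Units = (FC + target) / CM = (£888,400 + £824,000) / £11.10 = 154,270.27, so 154,271 cases.

154,271 cases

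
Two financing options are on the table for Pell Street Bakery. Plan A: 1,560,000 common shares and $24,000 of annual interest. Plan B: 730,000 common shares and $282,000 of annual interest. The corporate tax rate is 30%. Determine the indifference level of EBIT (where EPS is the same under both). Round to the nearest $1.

Set EPS_A = EPS_B: (EBIT − $24,000)(1 − 0.30) ÷ 1,560,000 = (EBIT − $282,000)(1 − 0.30) ÷ 730,000.
Cancelling (1 − t) and cross-multiplying: 730,000·(EBIT − 24,000) = 1,560,000·(EBIT − 282,000).
Solving, EBIT = (282,000·1,560,000 − 24,000·730,000) / (1,560,000 − 730,000) = 422,400,000,000 / 830,000 = 508,915.66.

$508,916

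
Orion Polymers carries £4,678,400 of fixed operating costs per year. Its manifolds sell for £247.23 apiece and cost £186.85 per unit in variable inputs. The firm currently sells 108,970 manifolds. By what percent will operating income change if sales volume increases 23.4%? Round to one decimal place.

+81.0%

At 108,970 units, contribution = 108,970 × £60.38 = £6,579,608.60.
Subtracting fixed costs: EBIT = £6,579,608.60 − £4,678,400 = £1,901,208.60.
So DOL = total CM / EBIT = £6,579,608.60 / £1,901,208.60 = 3.4608.
So EBIT moves 3.4608 × (+23.4%) = +81.0%.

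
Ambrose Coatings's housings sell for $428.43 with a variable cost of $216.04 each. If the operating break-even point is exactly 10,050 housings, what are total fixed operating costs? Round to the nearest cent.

Unit CM = price − variable cost = $428.43 − $216.04 = $212.39.
Since BE = FC / CM, FC = 10,050 × $212.39 = $2,134,519.50.

$2,134,519.50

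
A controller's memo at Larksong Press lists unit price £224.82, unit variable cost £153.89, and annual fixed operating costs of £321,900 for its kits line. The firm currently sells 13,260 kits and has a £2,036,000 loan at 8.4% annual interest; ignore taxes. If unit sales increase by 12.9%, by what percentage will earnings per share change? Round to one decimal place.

+27.1%

At 13,260 units, contribution = 13,260 × £70.93 = £940,531.80.
Operating income = contribution − fixed costs = £940,531.80 − £321,900 = £618,631.80.
After interest of £171,024.00, pre-tax earnings = £447,607.80.
DCL = total CM / (EBIT − I) = £940,531.80 / £447,607.80 = 2.1012.
EPS therefore changes by 2.1012 × (+12.9%) = +27.1%.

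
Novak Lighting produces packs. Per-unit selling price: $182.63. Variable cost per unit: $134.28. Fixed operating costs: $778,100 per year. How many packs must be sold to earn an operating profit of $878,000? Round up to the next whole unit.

34,253 packs

Unit CM = price − variable cost = $182.63 − $134.28 = $48.35.
Need Q such that Q × $48.35 − $778,100 = $878,000, i.e. Q = $1,656,100 / $48.35 = 34,252.33 → 34,253.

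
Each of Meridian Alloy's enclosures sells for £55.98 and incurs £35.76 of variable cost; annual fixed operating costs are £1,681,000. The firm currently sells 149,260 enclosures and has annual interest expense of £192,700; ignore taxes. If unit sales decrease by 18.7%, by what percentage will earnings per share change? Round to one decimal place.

-49.3%

Contribution at this volume is 149,260 × £20.22 = £3,018,037.20.
Operating income = contribution − fixed costs = £3,018,037.20 − £1,681,000 = £1,337,037.20.
Interest = £192,700.00, so EBIT − I = £1,144,337.20.
Degree of combined leverage = contribution ÷ (EBIT − I) = £3,018,037.20 ÷ £1,144,337.20 = 2.6374.
%ΔEPS = DCL × %ΔSales = 2.6374 × -18.7% = -49.3%.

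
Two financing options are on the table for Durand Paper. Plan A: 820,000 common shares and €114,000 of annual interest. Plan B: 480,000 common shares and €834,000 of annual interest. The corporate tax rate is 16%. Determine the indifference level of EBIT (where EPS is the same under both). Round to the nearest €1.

Set EPS_A = EPS_B: (EBIT − €114,000)(1 − 0.16) ÷ 820,000 = (EBIT − €834,000)(1 − 0.16) ÷ 480,000.
The (1 − t) factor cancels: (EBIT − 114,000) × 480,000 = (EBIT − 834,000) × 820,000.
Solving, EBIT = (834,000·820,000 − 114,000·480,000) / (820,000 − 480,000) = 629,160,000,000 / 340,000 = 1,850,470.59.

€1,850,471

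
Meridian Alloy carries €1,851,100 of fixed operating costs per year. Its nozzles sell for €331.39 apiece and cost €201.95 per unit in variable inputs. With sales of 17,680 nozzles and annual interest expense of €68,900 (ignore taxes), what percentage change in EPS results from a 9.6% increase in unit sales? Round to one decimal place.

+59.6%

Total contribution margin = 17,680 × €129.44 = €2,288,499.20.
EBIT = €2,288,499.20 − €1,851,100 = €437,399.20.
Interest = €68,900.00, so EBIT − I = €368,499.20.
Degree of combined leverage = contribution ÷ (EBIT − I) = €2,288,499.20 ÷ €368,499.20 = 6.2103.
%ΔEPS = DCL × %ΔSales = 6.2103 × +9.6% = +59.6%.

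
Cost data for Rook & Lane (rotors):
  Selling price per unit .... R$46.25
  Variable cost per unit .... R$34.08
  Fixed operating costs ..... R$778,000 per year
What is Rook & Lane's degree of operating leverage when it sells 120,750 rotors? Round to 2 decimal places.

Total contribution margin = 120,750 × R$12.17 = R$1,469,527.50.
EBIT = R$1,469,527.50 − R$778,000 = R$691,527.50.
Degree of operating leverage = R$1,469,527.50 / R$691,527.50 = 2.1250.

2.13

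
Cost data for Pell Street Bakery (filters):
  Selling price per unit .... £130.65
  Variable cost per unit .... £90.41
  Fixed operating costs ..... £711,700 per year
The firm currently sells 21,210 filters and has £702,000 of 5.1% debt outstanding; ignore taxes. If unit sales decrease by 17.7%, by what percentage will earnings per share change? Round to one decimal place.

Total contribution margin = 21,210 × £40.24 = £853,490.40.
Operating income = contribution − fixed costs = £853,490.40 − £711,700 = £141,790.40.
After interest of £35,802.00, pre-tax earnings = £105,988.40.
DCL = total CM / (EBIT − I) = £853,490.40 / £105,988.40 = 8.0527.
%ΔEPS = DCL × %ΔSales = 8.0527 × -17.7% = -142.5%.

-142.5%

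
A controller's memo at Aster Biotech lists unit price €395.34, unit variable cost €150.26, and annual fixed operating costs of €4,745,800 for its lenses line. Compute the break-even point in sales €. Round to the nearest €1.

CM per unit = €395.34 − €150.26 = €245.08; CM ratio = €245.08 / €395.34 = 0.6199.
Break-even revenue = fixed costs × price ÷ CM = €4,745,800 × €395.34 ÷ €245.08 = €7,655,478.

€7,655,478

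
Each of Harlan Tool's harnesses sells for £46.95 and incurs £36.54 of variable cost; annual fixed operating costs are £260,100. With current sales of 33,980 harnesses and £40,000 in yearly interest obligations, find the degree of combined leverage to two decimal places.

6.60

Contribution at this volume is 33,980 × £10.41 = £353,731.80.
EBIT = £353,731.80 − £260,100 = £93,631.80. Interest = £40,000.00.
DOL = £353,731.80 ÷ £93,631.80 = 3.7779; DFL = £93,631.80 ÷ £53,631.80 = 1.7458.
DCL = DOL × DFL = 3.7779 × 1.7458 = 6.5955.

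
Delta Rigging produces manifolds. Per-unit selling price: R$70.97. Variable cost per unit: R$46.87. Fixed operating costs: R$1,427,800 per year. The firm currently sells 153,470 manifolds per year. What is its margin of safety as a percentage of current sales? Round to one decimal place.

61.4%

Unit CM = price − variable cost = R$70.97 − R$46.87 = R$24.10. Break-even units = R$1,427,800 ÷ R$24.10 = 59,244.81; break-even revenue = 59,244.81 × R$70.97 = R$4,204,604.40.
Actual sales revenue = 153,470 × R$70.97 = R$10,891,765.90.
Margin of safety = (R$10,891,765.90 − R$4,204,604.40) ÷ R$10,891,765.90 = 61.4%.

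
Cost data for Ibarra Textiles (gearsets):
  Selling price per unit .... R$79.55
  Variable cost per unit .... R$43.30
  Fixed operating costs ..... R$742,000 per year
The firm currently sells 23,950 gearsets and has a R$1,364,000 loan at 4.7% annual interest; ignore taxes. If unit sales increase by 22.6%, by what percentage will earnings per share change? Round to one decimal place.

+316.1%

Total contribution margin = 23,950 × R$36.25 = R$868,187.50.
Subtracting fixed costs: EBIT = R$868,187.50 − R$742,000 = R$126,187.50.
After interest of R$64,108.00, pre-tax earnings = R$62,079.50.
DCL = total CM / (EBIT − I) = R$868,187.50 / R$62,079.50 = 13.9851.
EPS therefore changes by 13.9851 × (+22.6%) = +316.1%.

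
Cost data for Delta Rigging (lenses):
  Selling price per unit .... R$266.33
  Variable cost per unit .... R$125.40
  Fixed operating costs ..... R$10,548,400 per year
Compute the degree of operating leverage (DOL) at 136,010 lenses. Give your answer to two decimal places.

At 136,010 units, contribution = 136,010 × R$140.93 = R$19,167,889.30.
Operating income = contribution − fixed costs = R$19,167,889.30 − R$10,548,400 = R$8,619,489.30.
So DOL = total CM / EBIT = R$19,167,889.30 / R$8,619,489.30 = 2.2238.

2.22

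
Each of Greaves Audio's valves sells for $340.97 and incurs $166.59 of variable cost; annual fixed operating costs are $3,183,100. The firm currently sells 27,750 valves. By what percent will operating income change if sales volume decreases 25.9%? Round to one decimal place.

At 27,750 units, contribution = 27,750 × $174.38 = $4,839,045.00.
EBIT = $4,839,045.00 − $3,183,100 = $1,655,945.00.
Degree of operating leverage = $4,839,045.00 / $1,655,945.00 = 2.9222.
%ΔEBIT = DOL × %ΔSales = 2.9222 × -25.9% = -75.7%.

-75.7%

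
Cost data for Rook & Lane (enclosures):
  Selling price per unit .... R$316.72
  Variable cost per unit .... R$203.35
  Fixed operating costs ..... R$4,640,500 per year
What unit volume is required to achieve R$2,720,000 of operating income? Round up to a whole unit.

64,925 enclosures

Unit CM = price − variable cost = R$316.72 − R$203.35 = R$113.37.
Required volume = (fixed costs + target profit) ÷ CM = (R$4,640,500 + R$2,720,000) ÷ R$113.37 = 64,924.58, so 64,925 enclosures.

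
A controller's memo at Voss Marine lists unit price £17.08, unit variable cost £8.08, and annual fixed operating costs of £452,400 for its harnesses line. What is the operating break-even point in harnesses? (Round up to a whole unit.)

Unit CM = price − variable cost = £17.08 − £8.08 = £9.00.
Break-even volume = fixed costs ÷ CM per unit = £452,400 ÷ £9.00 = 50,266.67, so 50,267 harnesses.

50,267 harnesses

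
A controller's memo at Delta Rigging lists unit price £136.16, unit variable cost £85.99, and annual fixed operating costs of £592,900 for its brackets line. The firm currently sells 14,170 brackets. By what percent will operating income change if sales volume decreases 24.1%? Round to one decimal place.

-145.2%

At 14,170 units, contribution = 14,170 × £50.17 = £710,908.90.
Operating income = contribution − fixed costs = £710,908.90 − £592,900 = £118,008.90.
Degree of operating leverage = £710,908.90 / £118,008.90 = 6.0242.
%ΔEBIT = DOL × %ΔSales = 6.0242 × -24.1% = -145.2%.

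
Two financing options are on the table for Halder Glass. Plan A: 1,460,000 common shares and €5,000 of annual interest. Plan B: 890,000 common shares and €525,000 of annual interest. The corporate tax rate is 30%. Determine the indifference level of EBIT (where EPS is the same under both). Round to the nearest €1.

At indifference, (EBIT − 5,000)(1 − t)/1,460,000 = (EBIT − 525,000)(1 − t)/890,000.
The (1 − t) factor cancels: (EBIT − 5,000) × 890,000 = (EBIT − 525,000) × 1,460,000.
Solving, EBIT = (525,000·1,460,000 − 5,000·890,000) / (1,460,000 − 890,000) = 762,050,000,000 / 570,000 = 1,336,929.82.

€1,336,930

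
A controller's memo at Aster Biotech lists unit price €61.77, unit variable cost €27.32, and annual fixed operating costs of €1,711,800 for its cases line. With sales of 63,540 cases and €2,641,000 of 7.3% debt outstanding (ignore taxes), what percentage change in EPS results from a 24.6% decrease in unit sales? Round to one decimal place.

-189.4%

Contribution at this volume is 63,540 × €34.45 = €2,188,953.00.
EBIT = €2,188,953.00 − €1,711,800 = €477,153.00.
Interest = €192,793.00, so EBIT − I = €284,360.00.
Degree of combined leverage = contribution ÷ (EBIT − I) = €2,188,953.00 ÷ €284,360.00 = 7.6978.
EPS therefore changes by 7.6978 × (-24.6%) = -189.4%.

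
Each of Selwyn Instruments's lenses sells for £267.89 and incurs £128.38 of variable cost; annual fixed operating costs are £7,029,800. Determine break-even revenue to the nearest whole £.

CM per unit = £267.89 − £128.38 = £139.51; CM ratio = £139.51 / £267.89 = 0.5208.
Break-even revenue = fixed costs × price ÷ CM = £7,029,800 × £267.89 ÷ £139.51 = £13,498,768.

£13,498,768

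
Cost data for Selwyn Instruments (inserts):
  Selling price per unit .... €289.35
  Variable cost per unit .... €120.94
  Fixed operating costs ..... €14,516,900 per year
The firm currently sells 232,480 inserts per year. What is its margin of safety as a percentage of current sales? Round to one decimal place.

Each unit contributes €289.35 − €120.94 = €168.41. Break-even units = €14,516,900 ÷ €168.41 = 86,199.75; break-even revenue = 86,199.75 × €289.35 = €24,941,897.84.
Current sales = 232,480 × €289.35 = €67,268,088.00.
Margin of safety = (€67,268,088.00 − €24,941,897.84) ÷ €67,268,088.00 = 62.9%.

62.9%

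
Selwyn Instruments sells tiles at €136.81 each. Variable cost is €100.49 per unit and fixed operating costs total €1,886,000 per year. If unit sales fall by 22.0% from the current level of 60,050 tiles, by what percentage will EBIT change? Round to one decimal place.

-162.6%

At 60,050 units, contribution = 60,050 × €36.32 = €2,181,016.00.
Subtracting fixed costs: EBIT = €2,181,016.00 − €1,886,000 = €295,016.00.
DOL = contribution ÷ EBIT = €2,181,016.00 ÷ €295,016.00 = 7.3929.
%ΔEBIT = DOL × %ΔSales = 7.3929 × -22.0% = -162.6%.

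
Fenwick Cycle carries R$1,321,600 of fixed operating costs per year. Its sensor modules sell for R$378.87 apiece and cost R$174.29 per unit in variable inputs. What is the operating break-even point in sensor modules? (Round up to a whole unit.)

Unit CM = price − variable cost = R$378.87 − R$174.29 = R$204.58.
Units to break even: R$1,321,600 ÷ R$204.58 = 6,460.06, rounded up to 6,461.

6,461 sensor modules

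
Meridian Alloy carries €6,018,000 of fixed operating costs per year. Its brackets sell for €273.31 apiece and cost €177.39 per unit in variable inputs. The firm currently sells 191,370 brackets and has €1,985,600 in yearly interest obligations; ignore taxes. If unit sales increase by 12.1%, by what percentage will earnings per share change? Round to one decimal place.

Total contribution margin = 191,370 × €95.92 = €18,356,210.40.
Subtracting fixed costs: EBIT = €18,356,210.40 − €6,018,000 = €12,338,210.40.
Interest = €1,985,600.00, so EBIT − I = €10,352,610.40.
Degree of combined leverage = contribution ÷ (EBIT − I) = €18,356,210.40 ÷ €10,352,610.40 = 1.7731.
%ΔEPS = DCL × %ΔSales = 1.7731 × +12.1% = +21.5%.

+21.5%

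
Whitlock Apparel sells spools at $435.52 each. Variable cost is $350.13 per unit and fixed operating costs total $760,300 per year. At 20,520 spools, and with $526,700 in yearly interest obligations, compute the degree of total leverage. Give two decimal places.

At 20,520 units, contribution = 20,520 × $85.39 = $1,752,202.80.
Subtracting fixed costs: EBIT = $1,752,202.80 − $760,300 = $991,902.80. Interest = $526,700.00, so EBIT − I = $465,202.80.
Degree of total leverage = total CM / (EBIT − interest) = $1,752,202.80 / $465,202.80 = 3.7665.

3.77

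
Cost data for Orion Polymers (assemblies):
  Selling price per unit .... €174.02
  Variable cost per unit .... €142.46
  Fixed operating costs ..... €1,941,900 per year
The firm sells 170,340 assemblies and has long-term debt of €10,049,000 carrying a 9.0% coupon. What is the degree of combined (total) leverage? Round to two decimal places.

2.13

At 170,340 units, contribution = 170,340 × €31.56 = €5,375,930.40.
EBIT = €5,375,930.40 − €1,941,900 = €3,434,030.40. Interest = €904,410.00, so EBIT − I = €2,529,620.40.
Degree of total leverage = total CM / (EBIT − interest) = €5,375,930.40 / €2,529,620.40 = 2.1252.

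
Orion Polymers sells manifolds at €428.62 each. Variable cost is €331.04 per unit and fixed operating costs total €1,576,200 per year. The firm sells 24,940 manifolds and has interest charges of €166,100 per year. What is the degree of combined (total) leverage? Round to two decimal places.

At 24,940 units, contribution = 24,940 × €97.58 = €2,433,645.20.
EBIT = €2,433,645.20 − €1,576,200 = €857,445.20. Interest = €166,100.00.
DOL = €2,433,645.20 ÷ €857,445.20 = 2.8383; DFL = €857,445.20 ÷ €691,345.20 = 1.2403.
Combined leverage = 2.8383 × 1.2403 = 3.5203.

3.52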